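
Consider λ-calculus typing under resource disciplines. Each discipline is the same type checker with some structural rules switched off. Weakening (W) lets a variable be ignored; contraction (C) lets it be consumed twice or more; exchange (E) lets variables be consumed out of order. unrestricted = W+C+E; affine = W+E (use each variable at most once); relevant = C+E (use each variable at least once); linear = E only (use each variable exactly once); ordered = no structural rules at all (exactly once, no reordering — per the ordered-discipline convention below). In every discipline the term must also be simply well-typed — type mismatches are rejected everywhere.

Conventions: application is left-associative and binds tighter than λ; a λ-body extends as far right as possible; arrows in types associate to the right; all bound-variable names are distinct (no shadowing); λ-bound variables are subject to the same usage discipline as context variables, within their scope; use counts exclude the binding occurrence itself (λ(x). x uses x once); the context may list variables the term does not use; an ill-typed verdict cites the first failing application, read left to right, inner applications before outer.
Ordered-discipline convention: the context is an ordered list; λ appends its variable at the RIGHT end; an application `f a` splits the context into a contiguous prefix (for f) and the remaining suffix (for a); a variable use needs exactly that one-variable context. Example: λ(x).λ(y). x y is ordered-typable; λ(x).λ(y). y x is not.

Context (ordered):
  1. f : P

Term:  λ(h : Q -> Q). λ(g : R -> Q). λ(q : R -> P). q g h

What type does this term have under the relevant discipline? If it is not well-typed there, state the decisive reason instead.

not well-typed under relevant — a type mismatch blocks all five
use counts: f ×0, h (λ-bound) ×1, g (λ-bound) ×1, q (λ-bound) ×1
uses in reading order: q, g, h
typing: ill-typed: an argument R -> Q mismatches the expected R
all disciplines: ordered ✗ · linear ✗ · affine ✗ · relevant ✗ · unrestricted ✗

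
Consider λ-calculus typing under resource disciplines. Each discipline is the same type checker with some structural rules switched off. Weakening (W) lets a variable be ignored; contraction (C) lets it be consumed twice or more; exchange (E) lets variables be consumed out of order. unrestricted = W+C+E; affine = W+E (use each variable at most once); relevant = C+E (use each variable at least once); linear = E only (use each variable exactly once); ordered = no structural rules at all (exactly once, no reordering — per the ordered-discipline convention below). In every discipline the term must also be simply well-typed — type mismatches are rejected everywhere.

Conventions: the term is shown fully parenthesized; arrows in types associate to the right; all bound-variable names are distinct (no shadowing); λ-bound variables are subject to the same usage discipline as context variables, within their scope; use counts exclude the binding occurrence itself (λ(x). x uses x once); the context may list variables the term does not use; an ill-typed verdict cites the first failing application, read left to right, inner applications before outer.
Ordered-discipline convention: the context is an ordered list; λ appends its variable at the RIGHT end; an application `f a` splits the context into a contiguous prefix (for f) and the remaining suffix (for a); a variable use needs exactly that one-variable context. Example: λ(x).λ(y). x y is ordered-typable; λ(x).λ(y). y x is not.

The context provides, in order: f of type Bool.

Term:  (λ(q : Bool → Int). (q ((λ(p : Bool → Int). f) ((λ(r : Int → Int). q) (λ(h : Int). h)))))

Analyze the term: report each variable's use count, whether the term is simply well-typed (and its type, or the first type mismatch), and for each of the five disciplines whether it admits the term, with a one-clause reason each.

counts: f: 1; q [bound]: 2; p [bound]: 0; r [bound]: 0; h [bound]: 1
order of uses: q, f, q, h
typing: well-typed — term : (Bool → Int) → Int
ordered: ✗ — needs contraction — q ×2; p, r never used (weakening)
linear: ✗ — needs contraction — q ×2; p, r never used (weakening)
affine: ✗ — needs contraction — q ×2
relevant: ✗ — p, r never used (weakening)
unrestricted: ✓ — typability at (Bool → Int) → Int is all that's needed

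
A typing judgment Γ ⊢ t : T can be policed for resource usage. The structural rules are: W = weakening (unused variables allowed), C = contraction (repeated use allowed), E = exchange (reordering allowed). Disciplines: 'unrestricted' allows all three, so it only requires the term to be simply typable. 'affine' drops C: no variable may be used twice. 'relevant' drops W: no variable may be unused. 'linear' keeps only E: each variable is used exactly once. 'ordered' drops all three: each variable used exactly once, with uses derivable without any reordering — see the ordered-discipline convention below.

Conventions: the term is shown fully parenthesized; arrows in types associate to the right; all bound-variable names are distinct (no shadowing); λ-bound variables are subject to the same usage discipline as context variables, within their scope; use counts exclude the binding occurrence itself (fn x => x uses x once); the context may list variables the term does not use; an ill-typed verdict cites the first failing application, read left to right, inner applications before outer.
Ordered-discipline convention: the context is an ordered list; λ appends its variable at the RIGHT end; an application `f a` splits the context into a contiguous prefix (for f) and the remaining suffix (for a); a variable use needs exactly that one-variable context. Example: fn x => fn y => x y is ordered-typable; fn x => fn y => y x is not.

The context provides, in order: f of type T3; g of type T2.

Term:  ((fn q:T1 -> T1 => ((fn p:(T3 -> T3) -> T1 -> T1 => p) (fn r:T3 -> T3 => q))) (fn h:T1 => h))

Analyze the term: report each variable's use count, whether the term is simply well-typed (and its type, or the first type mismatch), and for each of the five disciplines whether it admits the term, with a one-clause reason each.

use counts: f: 0×; g: 0×; q (bound): 1×; p (bound): 1×; r (bound): 0×; h (bound): 1×
uses in reading order: p, q, h
typing: the term checks, with type (T3 -> T3) -> T1 -> T1
ordered: ✗, f, g, r never used (weakening)
linear: ✗, f, g, r never used (weakening)
affine: ✓, none of f, g, q, p, r, h used more than once
relevant: ✗, f, g, r never used (weakening)
unrestricted: ✓, typability at (T3 -> T3) -> T1 -> T1 is all that's needed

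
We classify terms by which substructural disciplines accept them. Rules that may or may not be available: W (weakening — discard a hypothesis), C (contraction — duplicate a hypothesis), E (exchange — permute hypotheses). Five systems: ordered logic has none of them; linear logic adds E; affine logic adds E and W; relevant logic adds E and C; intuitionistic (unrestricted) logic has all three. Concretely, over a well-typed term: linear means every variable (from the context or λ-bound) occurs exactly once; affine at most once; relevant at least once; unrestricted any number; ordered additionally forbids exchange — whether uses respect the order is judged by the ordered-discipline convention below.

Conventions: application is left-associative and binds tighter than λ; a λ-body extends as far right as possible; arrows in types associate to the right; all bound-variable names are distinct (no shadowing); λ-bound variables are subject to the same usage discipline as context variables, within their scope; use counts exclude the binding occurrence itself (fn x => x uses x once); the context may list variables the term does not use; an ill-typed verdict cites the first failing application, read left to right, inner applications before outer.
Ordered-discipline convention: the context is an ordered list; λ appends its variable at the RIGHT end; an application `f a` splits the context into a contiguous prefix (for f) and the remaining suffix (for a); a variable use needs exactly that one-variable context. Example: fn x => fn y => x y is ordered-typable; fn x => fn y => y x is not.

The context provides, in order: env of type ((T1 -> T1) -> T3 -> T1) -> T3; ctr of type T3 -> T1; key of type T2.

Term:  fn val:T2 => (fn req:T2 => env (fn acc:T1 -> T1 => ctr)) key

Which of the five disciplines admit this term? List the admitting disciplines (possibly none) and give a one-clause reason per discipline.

admitting disciplines: affine, unrestricted
use counts: env: 1; ctr: 1; key: 1; val [bound]: 0; req [bound]: 0; acc [bound]: 0
order of uses: env, ctr, key
typing: well-typed — term : T2 -> T3
ordered: ✗, val, req, acc left unused
linear: ✗, val, req, acc left unused
affine: ✓, no duplicate uses among env, ctr, key, val, req, acc
relevant: ✗, val, req, acc left unused
unrestricted: ✓, simply typable at T2 -> T3; W, C, E all held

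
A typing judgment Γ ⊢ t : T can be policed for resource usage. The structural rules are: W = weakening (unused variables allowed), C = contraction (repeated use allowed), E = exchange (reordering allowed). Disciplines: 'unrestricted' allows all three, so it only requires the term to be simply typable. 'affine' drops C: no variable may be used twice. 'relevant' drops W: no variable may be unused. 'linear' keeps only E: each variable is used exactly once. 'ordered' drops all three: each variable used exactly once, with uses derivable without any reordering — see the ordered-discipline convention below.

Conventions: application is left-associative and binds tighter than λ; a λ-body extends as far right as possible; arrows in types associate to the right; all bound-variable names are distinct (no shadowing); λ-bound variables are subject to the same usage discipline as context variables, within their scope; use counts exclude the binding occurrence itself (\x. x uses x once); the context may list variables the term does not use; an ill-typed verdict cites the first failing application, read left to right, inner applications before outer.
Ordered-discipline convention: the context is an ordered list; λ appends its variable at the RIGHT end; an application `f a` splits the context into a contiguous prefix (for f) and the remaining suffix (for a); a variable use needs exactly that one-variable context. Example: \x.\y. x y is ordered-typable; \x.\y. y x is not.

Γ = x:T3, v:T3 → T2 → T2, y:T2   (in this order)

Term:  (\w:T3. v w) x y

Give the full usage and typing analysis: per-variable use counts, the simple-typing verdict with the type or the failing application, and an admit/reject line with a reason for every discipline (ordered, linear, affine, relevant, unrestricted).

counts: x: 1×; v: 1×; y: 1×; w (λ-bound): 1×
uses in reading order: v, w, x, y
typing: well-typed at T2
ordered: ✗ — needs exchange: uses follow v, w, x, y
linear: ✓ — single use per variable (x, v, y, w)
affine: ✓ — x, v, y, w: no repeats, contraction unneeded
relevant: ✓ — x, v, y, w: all used, weakening unneeded
unrestricted: ✓ — typability at T2 is all that's needed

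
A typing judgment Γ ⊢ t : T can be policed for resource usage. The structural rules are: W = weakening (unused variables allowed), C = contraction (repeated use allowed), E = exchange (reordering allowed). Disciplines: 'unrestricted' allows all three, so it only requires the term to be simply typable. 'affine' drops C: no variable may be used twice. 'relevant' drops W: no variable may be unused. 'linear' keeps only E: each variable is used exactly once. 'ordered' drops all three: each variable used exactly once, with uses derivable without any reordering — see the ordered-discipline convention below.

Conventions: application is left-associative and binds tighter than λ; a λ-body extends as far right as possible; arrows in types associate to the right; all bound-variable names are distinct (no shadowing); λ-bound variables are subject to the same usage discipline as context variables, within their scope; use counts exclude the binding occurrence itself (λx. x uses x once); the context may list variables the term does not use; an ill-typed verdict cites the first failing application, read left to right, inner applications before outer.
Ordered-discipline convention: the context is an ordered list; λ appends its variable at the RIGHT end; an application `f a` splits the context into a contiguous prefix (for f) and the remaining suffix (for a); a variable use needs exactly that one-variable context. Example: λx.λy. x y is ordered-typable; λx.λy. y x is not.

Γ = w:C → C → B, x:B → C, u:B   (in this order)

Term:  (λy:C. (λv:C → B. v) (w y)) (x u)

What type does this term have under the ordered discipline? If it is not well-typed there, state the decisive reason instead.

term : C → B
usage: w=1; x=1; u=1; y [bound]=1; v [bound]=1
use order (left to right): v, w, y, x, u
typing: ✓ — C → B
all disciplines: ordered ✓ | linear ✓ | affine ✓ | relevant ✓ | unrestricted ✓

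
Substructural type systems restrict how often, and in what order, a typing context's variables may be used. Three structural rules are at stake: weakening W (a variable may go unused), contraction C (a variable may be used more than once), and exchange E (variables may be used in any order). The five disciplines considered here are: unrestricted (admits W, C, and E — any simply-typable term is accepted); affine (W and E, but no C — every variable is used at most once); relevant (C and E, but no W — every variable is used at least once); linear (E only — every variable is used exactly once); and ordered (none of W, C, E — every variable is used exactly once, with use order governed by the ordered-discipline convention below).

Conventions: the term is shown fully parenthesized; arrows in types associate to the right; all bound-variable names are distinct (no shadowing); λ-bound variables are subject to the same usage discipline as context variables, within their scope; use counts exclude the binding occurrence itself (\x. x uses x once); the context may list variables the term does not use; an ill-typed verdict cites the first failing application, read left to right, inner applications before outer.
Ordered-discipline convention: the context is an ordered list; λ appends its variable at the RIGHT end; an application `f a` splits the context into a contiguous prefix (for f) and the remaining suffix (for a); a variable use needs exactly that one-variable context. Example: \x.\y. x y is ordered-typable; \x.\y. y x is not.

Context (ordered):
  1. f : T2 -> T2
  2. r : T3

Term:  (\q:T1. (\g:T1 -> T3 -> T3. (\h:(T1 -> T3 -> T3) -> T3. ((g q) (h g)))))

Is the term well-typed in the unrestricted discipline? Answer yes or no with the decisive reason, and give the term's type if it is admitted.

yes — well-typed at T1 -> (T1 -> T3 -> T3) -> ((T1 -> T3 -> T3) -> T3) -> T3; no restrictions here; term : T1 -> (T1 -> T3 -> T3) -> ((T1 -> T3 -> T3) -> T3) -> T3
counts: f ×0, r ×0, q (λ-bound) ×1, g (λ-bound) ×2, h (λ-bound) ×1
order of uses: g, q, h, g
typing: well-typed at T1 -> (T1 -> T3 -> T3) -> ((T1 -> T3 -> T3) -> T3) -> T3
summary: ordered ✗, linear ✗, affine ✗, relevant ✗, unrestricted ✓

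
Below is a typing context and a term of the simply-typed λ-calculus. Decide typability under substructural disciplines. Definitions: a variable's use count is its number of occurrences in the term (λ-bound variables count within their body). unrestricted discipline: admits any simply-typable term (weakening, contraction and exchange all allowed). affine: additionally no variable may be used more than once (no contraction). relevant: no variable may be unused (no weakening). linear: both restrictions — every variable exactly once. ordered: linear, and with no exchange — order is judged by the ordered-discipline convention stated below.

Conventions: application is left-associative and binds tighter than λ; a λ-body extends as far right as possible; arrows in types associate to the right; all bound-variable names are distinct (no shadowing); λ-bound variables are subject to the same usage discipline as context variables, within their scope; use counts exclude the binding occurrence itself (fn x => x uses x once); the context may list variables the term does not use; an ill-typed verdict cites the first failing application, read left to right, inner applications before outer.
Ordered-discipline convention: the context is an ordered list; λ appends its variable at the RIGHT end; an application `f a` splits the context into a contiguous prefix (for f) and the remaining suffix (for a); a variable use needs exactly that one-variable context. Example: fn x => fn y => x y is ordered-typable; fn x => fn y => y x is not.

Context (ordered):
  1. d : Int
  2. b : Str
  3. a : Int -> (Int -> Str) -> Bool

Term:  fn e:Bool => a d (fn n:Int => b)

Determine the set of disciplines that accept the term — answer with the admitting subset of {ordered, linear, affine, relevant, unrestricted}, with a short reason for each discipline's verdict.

accepted by: affine, unrestricted
variable uses: d ×1; b ×1; a ×1; e [bound] ×0; n [bound] ×0
order of uses: a, d, b
typing: well-typed at Bool -> Bool
ordered: ✗, needs weakening: e, n unused
linear: ✗, needs weakening: e, n unused
affine: ✓, at most one use each (d, b, a, e, n)
relevant: ✗, needs weakening: e, n unused
unrestricted: ✓, type-checks (Bool -> Bool) and nothing is barred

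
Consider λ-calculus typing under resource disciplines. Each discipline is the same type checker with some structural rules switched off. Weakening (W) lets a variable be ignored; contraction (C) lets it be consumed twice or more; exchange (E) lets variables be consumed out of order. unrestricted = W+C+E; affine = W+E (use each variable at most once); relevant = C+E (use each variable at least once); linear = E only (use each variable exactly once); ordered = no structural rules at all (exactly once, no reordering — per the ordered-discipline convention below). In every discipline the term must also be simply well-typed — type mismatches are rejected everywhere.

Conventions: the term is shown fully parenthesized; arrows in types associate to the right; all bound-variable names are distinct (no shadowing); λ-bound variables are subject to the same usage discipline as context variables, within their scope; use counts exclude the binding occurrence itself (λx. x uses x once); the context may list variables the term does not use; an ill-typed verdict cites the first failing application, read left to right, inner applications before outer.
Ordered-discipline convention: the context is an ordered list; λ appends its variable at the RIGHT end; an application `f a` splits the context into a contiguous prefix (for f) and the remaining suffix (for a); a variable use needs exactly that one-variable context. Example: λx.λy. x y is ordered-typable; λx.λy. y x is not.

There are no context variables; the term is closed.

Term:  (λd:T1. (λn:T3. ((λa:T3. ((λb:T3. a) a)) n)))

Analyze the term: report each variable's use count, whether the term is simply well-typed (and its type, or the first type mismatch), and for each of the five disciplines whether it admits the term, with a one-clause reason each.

usage: d (bound): 0, n (bound): 1, a (bound): 2, b (bound): 0
left-to-right use order: a, a, n
typing: well-typed at T1 -> T3 -> T3
ordered ✗ (needs contraction — a ×2; unused: d, b — weakening required)
linear ✗ (needs contraction — a ×2; unused: d, b — weakening required)
affine ✗ (needs contraction — a ×2)
relevant ✗ (unused: d, b — weakening required)
unrestricted ✓ (simply typable at T1 -> T3 -> T3; W, C, E all held)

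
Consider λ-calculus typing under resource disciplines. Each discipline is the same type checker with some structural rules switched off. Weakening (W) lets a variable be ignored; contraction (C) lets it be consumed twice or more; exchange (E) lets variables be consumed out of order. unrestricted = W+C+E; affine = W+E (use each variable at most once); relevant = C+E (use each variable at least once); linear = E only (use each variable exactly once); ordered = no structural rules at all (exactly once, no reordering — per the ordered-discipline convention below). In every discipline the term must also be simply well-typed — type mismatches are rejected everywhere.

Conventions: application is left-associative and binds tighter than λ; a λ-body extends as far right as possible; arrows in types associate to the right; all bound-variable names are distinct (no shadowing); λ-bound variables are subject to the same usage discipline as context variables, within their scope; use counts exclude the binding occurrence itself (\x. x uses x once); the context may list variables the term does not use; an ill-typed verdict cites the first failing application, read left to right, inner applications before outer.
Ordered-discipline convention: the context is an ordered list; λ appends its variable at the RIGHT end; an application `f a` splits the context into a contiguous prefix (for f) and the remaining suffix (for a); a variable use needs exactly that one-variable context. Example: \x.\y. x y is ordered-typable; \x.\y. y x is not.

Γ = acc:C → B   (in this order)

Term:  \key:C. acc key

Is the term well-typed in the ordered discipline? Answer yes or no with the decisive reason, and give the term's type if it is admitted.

yes — acc, key once each; derivable with no W/C/E; term : C → B
use counts: acc ×1, key [bound] ×1
use order (left to right): acc, key
typing: the term checks, with type C → B
summary: ordered ✓ · linear ✓ · affine ✓ · relevant ✓ · unrestricted ✓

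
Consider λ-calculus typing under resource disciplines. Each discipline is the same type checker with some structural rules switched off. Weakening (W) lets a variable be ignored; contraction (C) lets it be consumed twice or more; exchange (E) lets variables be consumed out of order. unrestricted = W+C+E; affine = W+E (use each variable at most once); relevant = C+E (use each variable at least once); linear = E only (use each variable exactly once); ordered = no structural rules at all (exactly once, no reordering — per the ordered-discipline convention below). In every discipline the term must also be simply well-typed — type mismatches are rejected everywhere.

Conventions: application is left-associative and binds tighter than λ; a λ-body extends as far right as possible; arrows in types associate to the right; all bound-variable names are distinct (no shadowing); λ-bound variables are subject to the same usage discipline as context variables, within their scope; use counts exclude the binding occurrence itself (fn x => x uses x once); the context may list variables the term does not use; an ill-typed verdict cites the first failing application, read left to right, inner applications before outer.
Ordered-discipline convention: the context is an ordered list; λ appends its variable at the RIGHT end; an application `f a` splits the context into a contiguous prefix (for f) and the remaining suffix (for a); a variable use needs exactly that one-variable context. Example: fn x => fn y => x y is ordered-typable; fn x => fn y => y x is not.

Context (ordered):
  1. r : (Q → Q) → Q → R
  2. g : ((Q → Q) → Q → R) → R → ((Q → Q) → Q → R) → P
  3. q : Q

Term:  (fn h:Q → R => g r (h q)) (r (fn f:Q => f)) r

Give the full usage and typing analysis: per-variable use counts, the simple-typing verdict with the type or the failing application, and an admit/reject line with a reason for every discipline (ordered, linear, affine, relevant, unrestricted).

variable uses: r ×3, g ×1, q ×1, h (λ-bound) ×1, f (λ-bound) ×1
left-to-right use order: g, r, h, q, r, f, r
typing: well-typed at P
ordered: ✗ — needs contraction — r ×3
linear: ✗ — needs contraction — r ×3
affine: ✗ — needs contraction — r ×3
relevant: ✓ — r, g, q, h, f: all used, weakening unneeded
unrestricted: ✓ — typability at P is all that's needed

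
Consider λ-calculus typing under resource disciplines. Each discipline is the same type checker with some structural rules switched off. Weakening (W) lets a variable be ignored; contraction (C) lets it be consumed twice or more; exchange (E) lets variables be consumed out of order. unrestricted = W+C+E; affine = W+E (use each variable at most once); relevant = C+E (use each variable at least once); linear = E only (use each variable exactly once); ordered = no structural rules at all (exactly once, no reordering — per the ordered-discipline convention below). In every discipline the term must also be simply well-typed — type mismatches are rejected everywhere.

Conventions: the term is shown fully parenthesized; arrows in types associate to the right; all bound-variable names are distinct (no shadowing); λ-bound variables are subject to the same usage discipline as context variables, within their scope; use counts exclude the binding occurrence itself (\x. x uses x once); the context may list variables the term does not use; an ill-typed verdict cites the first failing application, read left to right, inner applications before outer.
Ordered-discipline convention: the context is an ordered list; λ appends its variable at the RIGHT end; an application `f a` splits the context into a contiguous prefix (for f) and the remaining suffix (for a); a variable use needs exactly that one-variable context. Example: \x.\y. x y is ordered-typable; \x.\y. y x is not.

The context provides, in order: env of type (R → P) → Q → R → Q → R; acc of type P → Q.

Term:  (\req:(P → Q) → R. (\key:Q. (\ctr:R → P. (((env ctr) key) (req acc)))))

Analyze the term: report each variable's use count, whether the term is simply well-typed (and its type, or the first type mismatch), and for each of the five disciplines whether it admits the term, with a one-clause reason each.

usage: env: 1×, acc: 1×, req [bound]: 1×, key [bound]: 1×, ctr [bound]: 1×
left-to-right use order: env, ctr, key, req, acc
typing: well-typed at ((P → Q) → R) → Q → (R → P) → Q → R
ordered: ✗, no ordered split (uses run env, ctr, key, req, acc)
linear: ✓, single use per variable (env, acc, req, key, ctr)
affine: ✓, at most one use each (env, acc, req, key, ctr)
relevant: ✓, every one of env, acc, req, key, ctr appears
unrestricted: ✓, simply typable at ((P → Q) → R) → Q → (R → P) → Q → R; W, C, E all held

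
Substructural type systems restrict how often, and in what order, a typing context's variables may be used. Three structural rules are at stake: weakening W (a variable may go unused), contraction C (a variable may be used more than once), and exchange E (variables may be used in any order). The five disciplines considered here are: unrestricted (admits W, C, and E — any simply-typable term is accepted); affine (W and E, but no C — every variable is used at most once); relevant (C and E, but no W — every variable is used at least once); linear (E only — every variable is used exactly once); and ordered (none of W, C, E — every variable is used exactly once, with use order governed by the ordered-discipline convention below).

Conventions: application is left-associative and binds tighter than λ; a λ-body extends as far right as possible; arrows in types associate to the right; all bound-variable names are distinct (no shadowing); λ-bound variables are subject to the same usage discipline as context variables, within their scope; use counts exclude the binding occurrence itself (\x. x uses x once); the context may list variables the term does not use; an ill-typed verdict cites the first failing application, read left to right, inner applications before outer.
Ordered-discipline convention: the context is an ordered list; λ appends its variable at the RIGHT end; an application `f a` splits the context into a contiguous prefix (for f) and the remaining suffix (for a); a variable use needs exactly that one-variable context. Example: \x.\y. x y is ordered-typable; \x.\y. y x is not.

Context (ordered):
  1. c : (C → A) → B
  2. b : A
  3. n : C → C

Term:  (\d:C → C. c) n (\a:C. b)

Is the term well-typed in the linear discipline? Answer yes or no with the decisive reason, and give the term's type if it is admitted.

no — d, a left unused
use counts: c: 1×, b: 1×, n: 1×, d [bound]: 0×, a [bound]: 0×
left-to-right use order: c, n, b
typing: well-typed at B
per-discipline verdicts: ordered ✗ | linear ✗ | affine ✓ | relevant ✗ | unrestricted ✓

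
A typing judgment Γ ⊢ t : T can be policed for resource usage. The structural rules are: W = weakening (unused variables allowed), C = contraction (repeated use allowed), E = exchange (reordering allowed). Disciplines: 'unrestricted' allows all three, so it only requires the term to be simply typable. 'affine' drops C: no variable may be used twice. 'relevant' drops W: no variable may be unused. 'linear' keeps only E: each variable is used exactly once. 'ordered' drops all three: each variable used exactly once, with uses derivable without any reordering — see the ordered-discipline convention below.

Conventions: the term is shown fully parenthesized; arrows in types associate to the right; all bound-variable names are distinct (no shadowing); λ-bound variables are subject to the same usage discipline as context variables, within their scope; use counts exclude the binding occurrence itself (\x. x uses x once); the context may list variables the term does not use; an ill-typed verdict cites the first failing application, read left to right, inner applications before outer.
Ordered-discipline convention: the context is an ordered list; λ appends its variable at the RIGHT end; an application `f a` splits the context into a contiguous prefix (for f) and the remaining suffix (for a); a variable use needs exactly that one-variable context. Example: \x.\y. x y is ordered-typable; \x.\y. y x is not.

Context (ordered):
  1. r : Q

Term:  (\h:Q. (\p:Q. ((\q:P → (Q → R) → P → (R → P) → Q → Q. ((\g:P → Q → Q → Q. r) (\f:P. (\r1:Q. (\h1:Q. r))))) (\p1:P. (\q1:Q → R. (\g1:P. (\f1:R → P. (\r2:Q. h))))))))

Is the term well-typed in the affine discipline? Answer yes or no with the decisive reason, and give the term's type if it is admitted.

no — needs contraction — r ×2
usage: r ×2, h (λ-bound) ×1, p (λ-bound) ×0, q (λ-bound) ×0, g (λ-bound) ×0, f (λ-bound) ×0, r1 (λ-bound) ×0, h1 (λ-bound) ×0, p1 (λ-bound) ×0, q1 (λ-bound) ×0, g1 (λ-bound) ×0, f1 (λ-bound) ×0, r2 (λ-bound) ×0
use order (left to right): r, r, h
typing: well-typed — term : Q → Q → Q
summary: ordered ✗, linear ✗, affine ✗, relevant ✗, unrestricted ✓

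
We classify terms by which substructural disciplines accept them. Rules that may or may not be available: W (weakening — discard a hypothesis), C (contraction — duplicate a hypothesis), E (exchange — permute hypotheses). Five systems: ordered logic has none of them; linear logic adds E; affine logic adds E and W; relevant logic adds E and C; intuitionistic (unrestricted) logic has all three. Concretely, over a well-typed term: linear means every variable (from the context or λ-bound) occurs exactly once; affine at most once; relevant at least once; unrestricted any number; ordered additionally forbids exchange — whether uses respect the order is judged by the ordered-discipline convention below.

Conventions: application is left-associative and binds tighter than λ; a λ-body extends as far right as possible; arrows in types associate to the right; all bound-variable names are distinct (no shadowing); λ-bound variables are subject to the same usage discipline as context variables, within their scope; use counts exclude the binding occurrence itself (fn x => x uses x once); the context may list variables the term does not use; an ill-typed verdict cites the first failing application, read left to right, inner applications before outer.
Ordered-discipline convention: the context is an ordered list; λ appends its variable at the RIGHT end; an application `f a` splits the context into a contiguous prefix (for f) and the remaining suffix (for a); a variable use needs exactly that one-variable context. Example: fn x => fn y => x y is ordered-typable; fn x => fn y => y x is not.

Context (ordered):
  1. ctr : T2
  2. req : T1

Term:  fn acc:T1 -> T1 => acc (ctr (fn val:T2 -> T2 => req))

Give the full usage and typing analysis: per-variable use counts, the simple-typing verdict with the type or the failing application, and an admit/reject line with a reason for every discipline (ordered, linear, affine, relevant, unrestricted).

counts: ctr ×1, req ×1, acc [bound] ×1, val [bound] ×0
order of uses: acc, ctr, req
typing: ill-typed: non-arrow in function slot: T2
ordered ✗ (the type mismatch rejects it)
linear ✗ (not simply typable)
affine ✗ (fails simple typing)
relevant ✗ (a type mismatch blocks all five)
unrestricted ✗ (the type mismatch rejects it)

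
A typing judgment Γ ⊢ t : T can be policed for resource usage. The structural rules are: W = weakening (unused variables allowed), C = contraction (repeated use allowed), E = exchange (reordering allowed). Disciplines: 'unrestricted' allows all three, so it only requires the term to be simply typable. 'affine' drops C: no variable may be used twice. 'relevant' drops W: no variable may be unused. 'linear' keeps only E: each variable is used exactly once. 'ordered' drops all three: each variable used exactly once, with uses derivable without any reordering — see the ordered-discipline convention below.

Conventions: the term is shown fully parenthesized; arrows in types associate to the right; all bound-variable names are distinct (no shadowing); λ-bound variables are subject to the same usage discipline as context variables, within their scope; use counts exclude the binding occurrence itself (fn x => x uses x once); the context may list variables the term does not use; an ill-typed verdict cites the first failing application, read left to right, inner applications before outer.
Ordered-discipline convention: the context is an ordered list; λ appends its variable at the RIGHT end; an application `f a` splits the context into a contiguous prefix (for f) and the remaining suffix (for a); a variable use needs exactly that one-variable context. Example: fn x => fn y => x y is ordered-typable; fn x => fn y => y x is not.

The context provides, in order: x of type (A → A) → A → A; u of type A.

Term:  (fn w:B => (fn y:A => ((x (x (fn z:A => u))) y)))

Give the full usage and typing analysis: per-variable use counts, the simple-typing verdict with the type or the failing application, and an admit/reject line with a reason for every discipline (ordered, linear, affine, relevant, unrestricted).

variable uses: x: 2, u: 1, w [bound]: 0, y [bound]: 1, z [bound]: 0
uses in reading order: x, x, u, y
typing: well-typed — term : B → A → A
ordered: ✗, needs contraction — x ×2; w, z left unused
linear: ✗, needs contraction — x ×2; w, z left unused
affine: ✗, needs contraction — x ×2
relevant: ✗, w, z left unused
unrestricted: ✓, well-typed at B → A → A; no restrictions here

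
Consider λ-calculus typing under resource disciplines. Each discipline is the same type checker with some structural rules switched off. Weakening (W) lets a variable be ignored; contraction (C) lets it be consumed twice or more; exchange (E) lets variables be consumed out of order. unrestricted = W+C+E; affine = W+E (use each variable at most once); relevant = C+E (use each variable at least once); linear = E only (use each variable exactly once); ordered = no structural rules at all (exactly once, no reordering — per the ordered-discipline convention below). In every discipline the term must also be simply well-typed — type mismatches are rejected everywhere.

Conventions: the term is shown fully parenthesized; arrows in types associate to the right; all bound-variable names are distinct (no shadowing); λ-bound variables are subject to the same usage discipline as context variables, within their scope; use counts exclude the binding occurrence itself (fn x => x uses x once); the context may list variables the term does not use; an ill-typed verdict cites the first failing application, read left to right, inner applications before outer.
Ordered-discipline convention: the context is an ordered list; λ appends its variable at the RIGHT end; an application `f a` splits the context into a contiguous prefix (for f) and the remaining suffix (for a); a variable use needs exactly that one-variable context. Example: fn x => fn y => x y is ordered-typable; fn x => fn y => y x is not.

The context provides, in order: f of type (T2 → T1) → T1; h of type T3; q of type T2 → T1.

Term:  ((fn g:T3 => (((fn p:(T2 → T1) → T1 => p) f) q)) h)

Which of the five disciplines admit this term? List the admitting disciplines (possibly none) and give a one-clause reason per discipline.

accepted by: affine, unrestricted
variable uses: f: 1, h: 1, q: 1, g (λ-bound): 0, p (λ-bound): 1
use order (left to right): p, f, q, h
typing: well-typed — term : T1
ordered: ✗ — g never used (weakening)
linear: ✗ — g never used (weakening)
affine: ✓ — none of f, h, q, g, p used more than once
relevant: ✗ — g never used (weakening)
unrestricted: ✓ — well-typed at T1; no restrictions here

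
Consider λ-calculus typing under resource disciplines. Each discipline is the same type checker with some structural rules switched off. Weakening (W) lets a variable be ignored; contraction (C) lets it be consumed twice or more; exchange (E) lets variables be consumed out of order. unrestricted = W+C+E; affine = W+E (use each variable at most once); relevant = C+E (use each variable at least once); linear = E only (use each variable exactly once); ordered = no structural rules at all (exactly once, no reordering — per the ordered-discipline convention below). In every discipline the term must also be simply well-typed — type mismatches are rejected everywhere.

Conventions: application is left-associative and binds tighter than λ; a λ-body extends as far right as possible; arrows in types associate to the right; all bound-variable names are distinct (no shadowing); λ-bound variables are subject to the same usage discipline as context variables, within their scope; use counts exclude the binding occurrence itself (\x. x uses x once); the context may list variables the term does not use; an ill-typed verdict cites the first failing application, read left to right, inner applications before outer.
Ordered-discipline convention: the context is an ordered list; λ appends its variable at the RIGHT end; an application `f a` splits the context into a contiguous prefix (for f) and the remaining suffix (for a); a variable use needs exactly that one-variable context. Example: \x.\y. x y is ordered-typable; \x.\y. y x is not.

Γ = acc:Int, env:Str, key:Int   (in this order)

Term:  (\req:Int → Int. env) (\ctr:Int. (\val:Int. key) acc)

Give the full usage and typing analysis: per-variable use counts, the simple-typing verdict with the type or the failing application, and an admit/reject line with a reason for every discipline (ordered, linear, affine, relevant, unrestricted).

variable uses: acc: 1; env: 1; key: 1; req (λ-bound): 0; ctr (λ-bound): 0; val (λ-bound): 0
uses in reading order: env, key, acc
typing: the term checks, with type Str
ordered ✗ (req, ctr, val left unused)
linear ✗ (req, ctr, val left unused)
affine ✓ (no duplicate uses among acc, env, key, req, ctr, val)
relevant ✗ (req, ctr, val left unused)
unrestricted ✓ (simply typable at Str; W, C, E all held)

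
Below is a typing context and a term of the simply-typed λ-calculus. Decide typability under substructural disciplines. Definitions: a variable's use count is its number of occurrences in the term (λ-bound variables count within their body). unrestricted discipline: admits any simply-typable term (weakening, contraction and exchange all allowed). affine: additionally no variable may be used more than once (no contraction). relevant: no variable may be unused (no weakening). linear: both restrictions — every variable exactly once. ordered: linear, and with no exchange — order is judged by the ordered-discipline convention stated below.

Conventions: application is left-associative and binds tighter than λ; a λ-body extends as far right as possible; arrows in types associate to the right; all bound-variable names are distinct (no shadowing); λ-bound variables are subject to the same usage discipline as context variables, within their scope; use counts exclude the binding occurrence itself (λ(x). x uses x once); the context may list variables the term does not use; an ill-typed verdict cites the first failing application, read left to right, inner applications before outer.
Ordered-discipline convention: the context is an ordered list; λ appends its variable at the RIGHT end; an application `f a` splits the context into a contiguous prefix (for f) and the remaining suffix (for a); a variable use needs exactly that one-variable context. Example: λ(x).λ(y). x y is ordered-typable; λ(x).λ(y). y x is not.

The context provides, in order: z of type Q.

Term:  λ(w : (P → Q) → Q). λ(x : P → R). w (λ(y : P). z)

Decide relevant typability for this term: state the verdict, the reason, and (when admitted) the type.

no — x, y left unused
use counts: z=1; w [bound]=1; x [bound]=0; y [bound]=0
order of uses: w, z
typing: ✓ — ((P → Q) → Q) → (P → R) → Q
per-discipline verdicts: ordered ✗; linear ✗; affine ✓; relevant ✗; unrestricted ✓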